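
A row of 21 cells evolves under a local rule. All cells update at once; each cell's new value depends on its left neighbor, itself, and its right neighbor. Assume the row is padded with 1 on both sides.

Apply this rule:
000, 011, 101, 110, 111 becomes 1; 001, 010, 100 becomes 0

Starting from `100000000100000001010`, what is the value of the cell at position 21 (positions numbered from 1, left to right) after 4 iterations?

1

101111110001111100101
111111110101111100011
111111111011111101011
111111111111111110111
position 21 holds 1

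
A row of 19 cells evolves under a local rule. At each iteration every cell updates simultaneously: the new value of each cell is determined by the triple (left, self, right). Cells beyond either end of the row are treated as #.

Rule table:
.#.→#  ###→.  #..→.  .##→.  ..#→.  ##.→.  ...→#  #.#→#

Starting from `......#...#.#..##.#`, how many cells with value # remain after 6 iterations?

7

iteration 1: .####.#.#.###....#.
iteration 2: #....#####....##.##
iteration 3: ..##.......##...#..
iteration 4: .....#####....#.#..
iteration 5: .###.......##.###..
iteration 6: #....#####...#.....
count of #: 7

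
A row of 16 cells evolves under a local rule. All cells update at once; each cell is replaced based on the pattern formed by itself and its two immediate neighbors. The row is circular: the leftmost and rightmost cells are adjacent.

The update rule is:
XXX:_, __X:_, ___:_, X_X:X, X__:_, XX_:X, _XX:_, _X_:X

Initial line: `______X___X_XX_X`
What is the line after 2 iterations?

______X___XX_XXX
______X____XX__X

______X____XX__X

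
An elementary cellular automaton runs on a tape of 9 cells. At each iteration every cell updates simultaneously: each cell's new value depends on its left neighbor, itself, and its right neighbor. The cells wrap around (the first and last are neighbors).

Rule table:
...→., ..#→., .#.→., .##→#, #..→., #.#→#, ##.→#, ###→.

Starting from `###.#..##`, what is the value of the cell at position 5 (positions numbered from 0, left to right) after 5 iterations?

iteration 1: ..##...#.
iteration 2: ..##.....
iteration 3: ..##.....  (fixed point — unchanged through iteration 5)
position 5 holds .

.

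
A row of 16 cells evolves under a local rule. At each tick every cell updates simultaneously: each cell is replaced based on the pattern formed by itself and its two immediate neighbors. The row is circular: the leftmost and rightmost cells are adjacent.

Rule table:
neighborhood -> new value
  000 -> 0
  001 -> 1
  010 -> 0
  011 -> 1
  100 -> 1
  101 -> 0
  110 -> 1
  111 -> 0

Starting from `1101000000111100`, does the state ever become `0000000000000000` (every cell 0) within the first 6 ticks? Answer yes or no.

tick 1: 1100100001100111
tick 2: 0111010011111100
tick 3: 1101001110000110
tick 4: 1100111011001110
tick 5: 1111101011111010
tick 6: 1000100010001000
tick 6 is 1000100010001000, still not uniform 0

no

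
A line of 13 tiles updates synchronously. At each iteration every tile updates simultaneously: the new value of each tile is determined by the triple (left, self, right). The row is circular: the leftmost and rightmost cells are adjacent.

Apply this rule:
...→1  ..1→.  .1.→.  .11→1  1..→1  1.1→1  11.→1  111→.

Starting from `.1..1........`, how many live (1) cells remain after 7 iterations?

10

..1..11111111
1..1.1......1
11..1.11111.1
.11..11...111
1111.1111.1.1
...111..11.11
11.1.11.11111
count of 1: 10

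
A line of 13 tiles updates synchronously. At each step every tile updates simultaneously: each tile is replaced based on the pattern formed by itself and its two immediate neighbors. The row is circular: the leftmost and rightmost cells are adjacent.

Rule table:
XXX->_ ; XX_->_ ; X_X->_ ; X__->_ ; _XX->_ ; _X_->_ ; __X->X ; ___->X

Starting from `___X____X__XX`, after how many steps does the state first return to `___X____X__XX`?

step 1: _XX__XXX__X__
step 2: X___X____X__X
step 3: __XX__XXX__X_
step 4: XX___X____X__
step 5: ___XX__XXX__X
step 6: _XX___X____X_
step 7: X___XX__XXX__
step 8: __XX___X____X
step 9: _X___XX__XXX_
step 10: X__XX___X____
step 11: __X___XX__XXX
step 12: _X__XX___X___
step 13: X__X___XX__XX
step 14: __X__XX___X__
step 15: XX__X___XX__X
step 16: ___X__XX___X_
step 17: XXX__X___XX__
step 18: ____X__XX___X
step 19: _XXX__X___XX_
step 20: X____X__XX___
step 21: __XXX__X___XX
step 22: _X____X__XX__
step 23: X__XXX__X___X
step 24: __X____X__XX_
step 25: XX__XXX__X___
step 26: ___X____X__XX

26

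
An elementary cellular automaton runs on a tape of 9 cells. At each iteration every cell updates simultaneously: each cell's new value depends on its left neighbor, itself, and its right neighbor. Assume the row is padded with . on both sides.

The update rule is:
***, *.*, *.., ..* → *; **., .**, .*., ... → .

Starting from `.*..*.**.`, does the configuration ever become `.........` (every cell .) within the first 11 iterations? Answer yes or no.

no

*.**.*..*
.*..*.**.  (repeats iteration 0; period 2)
iteration 11: *.**.*..*
iteration 11 is *.**.*..*, still not uniform .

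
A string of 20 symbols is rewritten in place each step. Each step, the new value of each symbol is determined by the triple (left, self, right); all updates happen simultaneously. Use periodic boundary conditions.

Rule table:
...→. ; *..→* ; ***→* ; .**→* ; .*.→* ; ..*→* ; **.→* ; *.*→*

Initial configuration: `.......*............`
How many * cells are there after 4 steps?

9

......***...........
.....*****..........
....*******.........
...*********........
count of *: 9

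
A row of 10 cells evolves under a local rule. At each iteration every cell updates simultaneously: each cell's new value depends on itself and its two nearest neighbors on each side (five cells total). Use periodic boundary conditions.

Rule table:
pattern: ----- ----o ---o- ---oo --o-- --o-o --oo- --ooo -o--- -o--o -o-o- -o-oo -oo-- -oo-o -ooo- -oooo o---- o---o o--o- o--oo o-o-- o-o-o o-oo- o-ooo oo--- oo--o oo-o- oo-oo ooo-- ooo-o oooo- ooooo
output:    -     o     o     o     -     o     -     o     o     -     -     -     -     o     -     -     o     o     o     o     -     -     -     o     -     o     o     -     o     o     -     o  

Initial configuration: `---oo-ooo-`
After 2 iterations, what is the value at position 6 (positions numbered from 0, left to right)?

-

ooo-o-o-o-
o-oo------
position 6 holds -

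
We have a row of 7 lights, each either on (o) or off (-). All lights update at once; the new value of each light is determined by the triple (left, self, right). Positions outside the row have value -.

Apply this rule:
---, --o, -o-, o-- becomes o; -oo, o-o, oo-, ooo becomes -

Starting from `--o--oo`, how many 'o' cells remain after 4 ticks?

2

ooooo--
-----oo
ooooo--  (repeats tick 1; period 2)
tick 4: -----oo
count of o: 2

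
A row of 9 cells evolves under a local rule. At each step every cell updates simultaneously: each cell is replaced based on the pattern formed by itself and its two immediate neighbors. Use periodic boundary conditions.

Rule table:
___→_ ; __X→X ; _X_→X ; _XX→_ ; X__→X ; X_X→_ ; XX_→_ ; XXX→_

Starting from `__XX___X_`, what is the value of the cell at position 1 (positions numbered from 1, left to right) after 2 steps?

_X__X_XXX
_XXXX____
position 1 holds _

_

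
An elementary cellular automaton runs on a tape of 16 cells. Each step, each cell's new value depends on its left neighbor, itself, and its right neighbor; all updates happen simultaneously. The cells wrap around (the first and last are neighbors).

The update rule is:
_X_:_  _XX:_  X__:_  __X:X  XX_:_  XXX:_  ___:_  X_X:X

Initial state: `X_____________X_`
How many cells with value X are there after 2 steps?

2

_____________X_X
____________X_X_
count of X: 2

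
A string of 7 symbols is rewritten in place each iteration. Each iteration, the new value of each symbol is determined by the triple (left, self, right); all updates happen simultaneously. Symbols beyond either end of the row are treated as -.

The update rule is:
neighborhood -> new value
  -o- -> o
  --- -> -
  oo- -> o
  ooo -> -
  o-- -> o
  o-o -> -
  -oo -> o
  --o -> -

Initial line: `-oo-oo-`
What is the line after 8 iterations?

-oo-ooo
-oo-o-o
-oo-o-o  (fixed point — unchanged through iteration 8)

-oo-o-o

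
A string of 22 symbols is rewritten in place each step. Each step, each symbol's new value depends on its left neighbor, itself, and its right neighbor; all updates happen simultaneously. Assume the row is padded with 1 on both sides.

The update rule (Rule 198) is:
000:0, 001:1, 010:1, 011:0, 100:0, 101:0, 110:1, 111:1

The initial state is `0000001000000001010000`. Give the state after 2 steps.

0000101000000101010010

0000011000000011010001
0000101000000101010010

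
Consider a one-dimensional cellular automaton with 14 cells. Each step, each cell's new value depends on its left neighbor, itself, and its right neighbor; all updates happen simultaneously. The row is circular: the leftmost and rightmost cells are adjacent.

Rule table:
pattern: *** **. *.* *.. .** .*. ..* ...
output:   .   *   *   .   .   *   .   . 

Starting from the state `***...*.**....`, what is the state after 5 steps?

..*...**.*....
..*....***....
..*......*....
..*......*....  (fixed point — unchanged through step 5)

..*......*....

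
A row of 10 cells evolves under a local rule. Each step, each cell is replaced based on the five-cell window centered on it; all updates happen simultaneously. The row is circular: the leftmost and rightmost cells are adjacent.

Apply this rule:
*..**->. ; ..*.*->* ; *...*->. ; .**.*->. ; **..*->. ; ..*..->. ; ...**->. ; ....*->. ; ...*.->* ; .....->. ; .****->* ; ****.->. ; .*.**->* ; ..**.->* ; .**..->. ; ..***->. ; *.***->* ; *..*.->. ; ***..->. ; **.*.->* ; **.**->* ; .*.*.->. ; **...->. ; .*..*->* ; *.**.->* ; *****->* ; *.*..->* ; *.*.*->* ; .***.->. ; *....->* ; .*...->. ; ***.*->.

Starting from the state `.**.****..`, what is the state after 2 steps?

.*.***....
****...*..

****...*..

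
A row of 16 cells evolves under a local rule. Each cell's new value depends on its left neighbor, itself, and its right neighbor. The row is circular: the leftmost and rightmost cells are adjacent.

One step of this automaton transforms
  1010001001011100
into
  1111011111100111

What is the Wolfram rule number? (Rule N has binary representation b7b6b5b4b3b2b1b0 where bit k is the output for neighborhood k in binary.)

118

position 12: 111 → 0  (bit 7 = 0)
position 13: 110 → 1  (bit 6 = 1)
position 1: 101 → 1  (bit 5 = 1)
position 3: 100 → 1  (bit 4 = 1)
position 11: 011 → 0  (bit 3 = 0)
position 0: 010 → 1  (bit 2 = 1)
position 5: 001 → 1  (bit 1 = 1)
position 4: 000 → 0  (bit 0 = 0)
bits b7..b0 = 01110110 = 118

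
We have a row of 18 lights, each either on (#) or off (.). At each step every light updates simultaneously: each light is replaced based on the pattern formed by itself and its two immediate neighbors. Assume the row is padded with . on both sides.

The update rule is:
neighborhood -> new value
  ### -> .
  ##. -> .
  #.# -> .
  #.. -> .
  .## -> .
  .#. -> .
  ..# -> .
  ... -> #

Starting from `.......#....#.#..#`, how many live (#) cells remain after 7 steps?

######...##.......
.......#....######
######...##.......  (repeats step 1; period 2)
step 7: ######...##.......
count of #: 8

8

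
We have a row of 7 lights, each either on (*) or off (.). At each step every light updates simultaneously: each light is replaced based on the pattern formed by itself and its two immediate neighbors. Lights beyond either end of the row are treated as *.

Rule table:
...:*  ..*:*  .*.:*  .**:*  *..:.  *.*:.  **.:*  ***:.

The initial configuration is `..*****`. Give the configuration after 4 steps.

step 1: .**....
step 2: .**.***
step 3: .**.*..
step 4: .**.*.*

.**.*.*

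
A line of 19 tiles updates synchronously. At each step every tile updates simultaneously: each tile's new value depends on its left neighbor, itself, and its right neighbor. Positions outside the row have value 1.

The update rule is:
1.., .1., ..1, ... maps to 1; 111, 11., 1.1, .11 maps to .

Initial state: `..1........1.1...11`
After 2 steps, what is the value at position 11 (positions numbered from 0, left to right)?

111111111111.1111..
.................11
position 11 holds .

.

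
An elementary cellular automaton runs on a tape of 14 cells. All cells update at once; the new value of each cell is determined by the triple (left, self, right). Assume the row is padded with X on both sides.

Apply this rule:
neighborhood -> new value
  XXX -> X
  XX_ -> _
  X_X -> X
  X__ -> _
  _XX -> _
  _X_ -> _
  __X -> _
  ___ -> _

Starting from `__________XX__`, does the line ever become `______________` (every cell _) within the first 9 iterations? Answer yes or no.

yes

iteration 1: ______________
all cells are _ at iteration 1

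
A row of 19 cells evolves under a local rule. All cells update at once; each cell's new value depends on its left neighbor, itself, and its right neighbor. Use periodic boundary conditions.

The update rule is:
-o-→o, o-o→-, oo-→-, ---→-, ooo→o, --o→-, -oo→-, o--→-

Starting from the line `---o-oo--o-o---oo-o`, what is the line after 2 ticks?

tick 1: ---o-----o-o------o
tick 2: ---o-----o-o------o

---o-----o-o------o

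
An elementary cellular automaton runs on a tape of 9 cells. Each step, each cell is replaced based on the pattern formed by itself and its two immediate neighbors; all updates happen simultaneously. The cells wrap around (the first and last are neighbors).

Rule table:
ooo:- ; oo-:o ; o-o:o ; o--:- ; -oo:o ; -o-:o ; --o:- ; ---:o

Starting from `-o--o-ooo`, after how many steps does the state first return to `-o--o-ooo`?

2

oo--ooo-o
-o--o-ooo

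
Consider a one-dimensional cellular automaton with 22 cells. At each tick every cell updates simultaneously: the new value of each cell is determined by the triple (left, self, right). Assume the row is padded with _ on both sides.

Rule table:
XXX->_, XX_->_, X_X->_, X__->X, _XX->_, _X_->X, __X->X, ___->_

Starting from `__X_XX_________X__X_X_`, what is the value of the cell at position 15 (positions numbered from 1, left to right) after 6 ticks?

_

tick 1: _XX___X_______XXXXX_XX
tick 2: X__X_XXX_____X________
tick 3: XXXX____X___XXX_______
tick 4: ____X__XXX_X___X______
tick 5: ___XXXX____XX_XXX_____
tick 6: __X____X__X______X____
position 15 holds _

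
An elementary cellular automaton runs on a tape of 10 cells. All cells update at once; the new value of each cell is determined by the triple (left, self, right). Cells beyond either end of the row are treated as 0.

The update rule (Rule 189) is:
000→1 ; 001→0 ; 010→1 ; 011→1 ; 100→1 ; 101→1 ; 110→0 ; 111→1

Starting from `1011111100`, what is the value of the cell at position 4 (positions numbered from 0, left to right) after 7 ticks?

0

tick 1: 1111111011
tick 2: 1111110110
tick 3: 1111101101
tick 4: 1111011011
tick 5: 1110110110
tick 6: 1101101101
tick 7: 1011011011
position 4 holds 0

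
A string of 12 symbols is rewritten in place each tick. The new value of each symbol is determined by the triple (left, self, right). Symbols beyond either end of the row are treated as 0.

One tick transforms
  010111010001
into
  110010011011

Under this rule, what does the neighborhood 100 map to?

At position 8 the neighborhood is 100; the next row has 1 there.

1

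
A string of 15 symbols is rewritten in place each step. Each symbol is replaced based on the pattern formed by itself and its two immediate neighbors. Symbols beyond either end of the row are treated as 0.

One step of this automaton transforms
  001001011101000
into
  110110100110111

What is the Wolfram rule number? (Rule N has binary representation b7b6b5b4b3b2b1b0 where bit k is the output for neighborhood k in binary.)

position 8: 111 → 0  (bit 7 = 0)
position 9: 110 → 1  (bit 6 = 1)
position 6: 101 → 1  (bit 5 = 1)
position 3: 100 → 1  (bit 4 = 1)
position 7: 011 → 0  (bit 3 = 0)
position 2: 010 → 0  (bit 2 = 0)
position 1: 001 → 1  (bit 1 = 1)
position 0: 000 → 1  (bit 0 = 1)
bits b7..b0 = 01110011 = 115

115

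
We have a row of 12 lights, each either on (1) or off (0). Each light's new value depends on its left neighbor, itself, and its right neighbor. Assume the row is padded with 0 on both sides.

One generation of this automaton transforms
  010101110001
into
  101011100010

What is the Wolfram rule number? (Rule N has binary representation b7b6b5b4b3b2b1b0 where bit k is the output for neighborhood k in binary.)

position 6: 111 → 1  (bit 7 = 1)
position 7: 110 → 0  (bit 6 = 0)
position 2: 101 → 1  (bit 5 = 1)
position 8: 100 → 0  (bit 4 = 0)
position 5: 011 → 1  (bit 3 = 1)
position 1: 010 → 0  (bit 2 = 0)
position 0: 001 → 1  (bit 1 = 1)
position 9: 000 → 0  (bit 0 = 0)
bits b7..b0 = 10101010 = 170

170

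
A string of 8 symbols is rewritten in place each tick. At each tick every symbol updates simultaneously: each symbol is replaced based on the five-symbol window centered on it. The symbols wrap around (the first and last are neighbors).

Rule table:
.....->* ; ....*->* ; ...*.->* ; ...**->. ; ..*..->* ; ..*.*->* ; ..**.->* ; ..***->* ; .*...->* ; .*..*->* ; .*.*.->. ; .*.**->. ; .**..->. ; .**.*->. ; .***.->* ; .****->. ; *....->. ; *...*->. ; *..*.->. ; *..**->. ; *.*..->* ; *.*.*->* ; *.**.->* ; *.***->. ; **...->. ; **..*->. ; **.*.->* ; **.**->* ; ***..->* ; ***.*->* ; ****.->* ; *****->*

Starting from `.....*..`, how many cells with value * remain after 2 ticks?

tick 1: *******.
tick 2: ..******
count of *: 6

6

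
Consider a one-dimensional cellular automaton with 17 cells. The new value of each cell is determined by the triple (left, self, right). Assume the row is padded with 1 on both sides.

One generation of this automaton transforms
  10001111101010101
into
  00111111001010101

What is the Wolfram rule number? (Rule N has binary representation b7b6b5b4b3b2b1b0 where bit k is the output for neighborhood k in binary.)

143

position 5: 111 → 1  (bit 7 = 1)
position 0: 110 → 0  (bit 6 = 0)
position 9: 101 → 0  (bit 5 = 0)
position 1: 100 → 0  (bit 4 = 0)
position 4: 011 → 1  (bit 3 = 1)
position 10: 010 → 1  (bit 2 = 1)
position 3: 001 → 1  (bit 1 = 1)
position 2: 000 → 1  (bit 0 = 1)
bits b7..b0 = 10001111 = 143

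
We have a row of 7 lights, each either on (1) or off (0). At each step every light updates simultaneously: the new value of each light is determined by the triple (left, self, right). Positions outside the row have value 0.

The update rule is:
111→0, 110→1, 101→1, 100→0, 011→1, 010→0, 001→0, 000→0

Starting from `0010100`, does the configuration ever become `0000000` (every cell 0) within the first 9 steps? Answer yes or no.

step 1: 0001000
step 2: 0000000
all cells are 0 at step 2

yes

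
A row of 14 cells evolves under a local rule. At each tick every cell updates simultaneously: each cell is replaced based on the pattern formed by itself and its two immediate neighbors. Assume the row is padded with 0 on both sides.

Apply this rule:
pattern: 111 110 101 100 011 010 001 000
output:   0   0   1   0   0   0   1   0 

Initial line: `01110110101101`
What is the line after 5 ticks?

10001001010010
00010010100100
00100101001000
01001010010000
10010100100000

10010100100000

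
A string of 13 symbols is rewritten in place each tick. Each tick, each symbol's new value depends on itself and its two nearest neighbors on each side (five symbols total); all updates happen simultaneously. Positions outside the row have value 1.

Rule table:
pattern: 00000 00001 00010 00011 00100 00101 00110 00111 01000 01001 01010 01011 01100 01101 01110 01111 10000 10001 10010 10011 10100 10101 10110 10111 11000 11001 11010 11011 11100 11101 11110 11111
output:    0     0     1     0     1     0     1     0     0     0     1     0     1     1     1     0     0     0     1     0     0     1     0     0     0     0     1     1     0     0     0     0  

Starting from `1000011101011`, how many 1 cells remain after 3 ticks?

4

0000001011000
0000010001000
0000110011000
count of 1: 4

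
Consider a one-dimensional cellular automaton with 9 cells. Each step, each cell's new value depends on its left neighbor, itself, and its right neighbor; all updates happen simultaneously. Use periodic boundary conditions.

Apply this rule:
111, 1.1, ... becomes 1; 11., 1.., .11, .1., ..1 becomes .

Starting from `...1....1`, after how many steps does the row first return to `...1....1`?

.1...11..
...1....1

2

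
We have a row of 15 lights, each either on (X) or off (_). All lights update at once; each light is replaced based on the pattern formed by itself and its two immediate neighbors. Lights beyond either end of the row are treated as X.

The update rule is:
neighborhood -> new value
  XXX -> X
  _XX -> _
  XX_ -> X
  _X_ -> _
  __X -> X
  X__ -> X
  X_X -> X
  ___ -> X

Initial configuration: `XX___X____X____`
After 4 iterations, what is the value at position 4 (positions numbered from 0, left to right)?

X

iteration 1: XXXXX_XXXX_XXXX
iteration 2: XXXXXX_XXXX_XXX
iteration 3: XXXXXXX_XXXX_XX
iteration 4: XXXXXXXX_XXXX_X
position 4 holds X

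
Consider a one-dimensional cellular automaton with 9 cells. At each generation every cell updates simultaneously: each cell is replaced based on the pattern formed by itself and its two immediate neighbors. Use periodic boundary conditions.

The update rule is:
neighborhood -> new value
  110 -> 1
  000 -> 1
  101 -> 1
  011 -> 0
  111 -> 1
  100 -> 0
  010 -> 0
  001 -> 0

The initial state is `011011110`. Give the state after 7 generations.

001101110
100110110
000011011
011001101
101000110
010010011
100000001

100000001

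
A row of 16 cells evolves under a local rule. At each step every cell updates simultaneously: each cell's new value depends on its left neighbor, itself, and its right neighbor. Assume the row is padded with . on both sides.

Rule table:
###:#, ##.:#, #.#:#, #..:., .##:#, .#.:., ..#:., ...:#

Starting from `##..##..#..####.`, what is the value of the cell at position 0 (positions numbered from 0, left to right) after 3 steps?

##..##.....####.
##..##.###.####.
##..###########.
position 0 holds #

#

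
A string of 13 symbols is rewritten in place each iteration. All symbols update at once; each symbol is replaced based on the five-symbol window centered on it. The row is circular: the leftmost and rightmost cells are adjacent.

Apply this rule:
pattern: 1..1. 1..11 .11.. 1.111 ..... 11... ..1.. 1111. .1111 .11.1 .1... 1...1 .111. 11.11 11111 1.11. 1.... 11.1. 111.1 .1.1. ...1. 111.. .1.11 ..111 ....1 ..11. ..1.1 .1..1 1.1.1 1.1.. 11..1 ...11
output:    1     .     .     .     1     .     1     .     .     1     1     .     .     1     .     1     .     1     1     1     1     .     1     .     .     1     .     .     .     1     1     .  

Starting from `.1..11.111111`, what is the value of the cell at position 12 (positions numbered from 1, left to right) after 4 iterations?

1

11..111.....1
..1......1...
.111.11.111.1
1..11111..11.
position 12 holds 1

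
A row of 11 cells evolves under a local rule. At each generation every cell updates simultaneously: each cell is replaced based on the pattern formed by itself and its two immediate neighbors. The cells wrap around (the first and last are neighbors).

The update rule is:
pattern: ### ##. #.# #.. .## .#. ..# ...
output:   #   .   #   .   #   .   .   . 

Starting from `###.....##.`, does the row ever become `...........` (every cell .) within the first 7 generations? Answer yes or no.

yes

##......#.#
#........##
.........##
.........#.
...........
all cells are . at generation 5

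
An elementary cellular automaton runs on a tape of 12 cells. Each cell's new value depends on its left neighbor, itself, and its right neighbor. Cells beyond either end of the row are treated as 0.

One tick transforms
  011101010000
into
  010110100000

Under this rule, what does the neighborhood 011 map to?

1

At position 1 the neighborhood is 011; the next row has 1 there.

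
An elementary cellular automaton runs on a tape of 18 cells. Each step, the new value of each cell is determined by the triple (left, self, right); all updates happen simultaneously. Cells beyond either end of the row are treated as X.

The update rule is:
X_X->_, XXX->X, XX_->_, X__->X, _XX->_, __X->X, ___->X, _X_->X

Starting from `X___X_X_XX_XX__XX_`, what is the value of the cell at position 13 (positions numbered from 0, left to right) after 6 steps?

X

_XXXX_X______XX___
__XX__XXXXXXX__XXX
XX__XX_XXXXX_XX_XX
X_XX____XXX______X
____XXXX_X_XXXXXX_
XXXX_XX__X__XXXX__
position 13 holds X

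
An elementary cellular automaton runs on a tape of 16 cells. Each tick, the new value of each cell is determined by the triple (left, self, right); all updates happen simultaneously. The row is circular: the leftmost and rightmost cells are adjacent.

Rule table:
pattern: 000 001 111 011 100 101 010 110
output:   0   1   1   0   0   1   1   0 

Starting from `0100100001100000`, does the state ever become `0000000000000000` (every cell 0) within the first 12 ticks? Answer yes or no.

no

1101100010000000
0010000110000001
0110001000000011
1000011000000100
1000100000001101
0001100000010010
0010000000110110
0110000001001000
1000000011011000
1000000100100001
0000001101100010
0000010010000110
tick 12 is 0000010010000110, still not uniform 0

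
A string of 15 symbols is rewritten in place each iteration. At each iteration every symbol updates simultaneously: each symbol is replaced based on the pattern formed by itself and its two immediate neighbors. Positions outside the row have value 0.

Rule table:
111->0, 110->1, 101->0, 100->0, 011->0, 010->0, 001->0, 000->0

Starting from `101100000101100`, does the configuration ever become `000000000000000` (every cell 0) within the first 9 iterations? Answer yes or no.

yes

000100000000100
000000000000000
all cells are 0 at iteration 2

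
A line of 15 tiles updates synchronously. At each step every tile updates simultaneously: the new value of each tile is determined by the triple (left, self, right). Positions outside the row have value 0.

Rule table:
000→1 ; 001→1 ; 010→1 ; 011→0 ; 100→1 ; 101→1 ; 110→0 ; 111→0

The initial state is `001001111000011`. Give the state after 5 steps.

111110000111100
000001111000011
111110000111100  (repeats step 1; period 2)
step 5: 111110000111100

111110000111100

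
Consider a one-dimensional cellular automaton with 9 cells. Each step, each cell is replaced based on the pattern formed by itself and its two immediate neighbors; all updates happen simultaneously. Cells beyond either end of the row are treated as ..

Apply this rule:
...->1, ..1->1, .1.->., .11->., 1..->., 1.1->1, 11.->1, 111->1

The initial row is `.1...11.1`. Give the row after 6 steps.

.1.11.1..

1..11.11.
..1.11.1.
11.1.11..
.11.1.1.1
1.11.1.1.
.1.11.1..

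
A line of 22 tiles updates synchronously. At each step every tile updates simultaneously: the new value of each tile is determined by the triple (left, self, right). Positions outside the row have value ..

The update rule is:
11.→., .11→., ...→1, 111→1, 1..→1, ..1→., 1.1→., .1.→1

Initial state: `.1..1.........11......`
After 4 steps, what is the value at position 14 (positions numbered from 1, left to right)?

1

.11.111111111...111111
.....1111111.11..1111.
1111..11111....1..11.1
.11.1..111.111.11....1
position 14 holds 1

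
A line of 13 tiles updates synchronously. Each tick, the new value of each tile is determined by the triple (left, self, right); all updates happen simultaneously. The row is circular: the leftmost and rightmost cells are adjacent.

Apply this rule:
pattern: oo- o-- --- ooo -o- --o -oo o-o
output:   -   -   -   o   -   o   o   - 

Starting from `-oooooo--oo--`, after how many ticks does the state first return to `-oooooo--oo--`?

13

oooooo--oo---
ooooo--oo---o
oooo--oo---oo
ooo--oo---ooo
oo--oo---oooo
o--oo---ooooo
--oo---oooooo
-oo---oooooo-
oo---oooooo--
o---oooooo--o
---oooooo--oo
--oooooo--oo-
-oooooo--oo--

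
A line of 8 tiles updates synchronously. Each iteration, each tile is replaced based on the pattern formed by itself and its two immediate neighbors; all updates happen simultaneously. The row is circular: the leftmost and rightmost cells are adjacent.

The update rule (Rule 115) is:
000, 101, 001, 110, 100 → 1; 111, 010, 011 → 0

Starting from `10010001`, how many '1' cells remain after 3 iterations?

6

11101110
00110011
11011101
count of 1: 6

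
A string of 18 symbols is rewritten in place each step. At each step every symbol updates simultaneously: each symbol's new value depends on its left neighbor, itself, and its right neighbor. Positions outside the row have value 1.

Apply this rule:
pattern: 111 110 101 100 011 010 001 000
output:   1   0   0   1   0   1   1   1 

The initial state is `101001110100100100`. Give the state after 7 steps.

111001111101000111

step 1: 001110100111111111
step 2: 110100111011111111
step 3: 100111010001111111
step 4: 011010011110111111
step 5: 000011101100011111
step 6: 111101000011101111
step 7: 111001111101000111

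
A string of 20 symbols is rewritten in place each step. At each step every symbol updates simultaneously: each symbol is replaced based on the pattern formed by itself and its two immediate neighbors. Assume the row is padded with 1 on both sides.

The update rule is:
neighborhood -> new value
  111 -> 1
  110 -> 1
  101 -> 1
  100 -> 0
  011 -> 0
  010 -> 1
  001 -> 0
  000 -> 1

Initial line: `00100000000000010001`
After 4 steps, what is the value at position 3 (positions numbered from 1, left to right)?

0

step 1: 00101111111111010100
step 2: 00110111111111111100
step 3: 00011011111111111100
step 4: 01001101111111111100
position 3 holds 0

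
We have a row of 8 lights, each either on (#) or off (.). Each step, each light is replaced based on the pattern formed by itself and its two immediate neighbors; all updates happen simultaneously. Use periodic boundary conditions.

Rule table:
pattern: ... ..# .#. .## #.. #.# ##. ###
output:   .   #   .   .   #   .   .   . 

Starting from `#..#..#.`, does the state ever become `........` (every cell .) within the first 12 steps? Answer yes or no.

step 1: .##.##..
step 2: #.....#.
step 3: .#...#..
step 4: #.#.#.#.
step 5: ........
all cells are . at step 5

yes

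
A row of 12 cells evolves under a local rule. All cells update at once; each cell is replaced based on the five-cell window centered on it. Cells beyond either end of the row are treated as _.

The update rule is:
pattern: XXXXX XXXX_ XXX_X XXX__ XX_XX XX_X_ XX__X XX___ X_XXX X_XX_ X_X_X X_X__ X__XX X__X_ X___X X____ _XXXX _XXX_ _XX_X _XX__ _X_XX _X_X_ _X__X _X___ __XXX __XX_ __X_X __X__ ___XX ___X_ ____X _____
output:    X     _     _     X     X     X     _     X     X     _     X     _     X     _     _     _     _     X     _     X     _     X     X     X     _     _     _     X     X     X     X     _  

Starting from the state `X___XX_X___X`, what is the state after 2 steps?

step 1: XX_X__X_X_XX
step 2: __X_X__XX__X

__X_X__XX__X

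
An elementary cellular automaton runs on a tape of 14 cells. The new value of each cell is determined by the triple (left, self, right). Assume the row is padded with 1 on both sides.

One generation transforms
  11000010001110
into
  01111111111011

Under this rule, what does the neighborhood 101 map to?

At position 13 the neighborhood is 101; the next row has 1 there.

1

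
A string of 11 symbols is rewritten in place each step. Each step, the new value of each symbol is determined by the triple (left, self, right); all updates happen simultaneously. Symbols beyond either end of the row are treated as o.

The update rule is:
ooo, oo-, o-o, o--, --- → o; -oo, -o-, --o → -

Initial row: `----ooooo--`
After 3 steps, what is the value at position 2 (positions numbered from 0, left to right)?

ooo--ooooo-
oooo--ooooo
ooooo--oooo
position 2 holds o

o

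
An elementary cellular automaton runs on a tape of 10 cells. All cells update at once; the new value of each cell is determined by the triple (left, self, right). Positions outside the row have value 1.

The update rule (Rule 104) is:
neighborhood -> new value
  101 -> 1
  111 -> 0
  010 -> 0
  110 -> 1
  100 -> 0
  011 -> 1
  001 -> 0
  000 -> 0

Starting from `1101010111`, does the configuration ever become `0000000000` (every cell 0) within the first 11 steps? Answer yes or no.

yes

0110101100
1111011100
0001110100
0001011000
0000111000
0000101000
0000010000
0000000000
all cells are 0 at step 8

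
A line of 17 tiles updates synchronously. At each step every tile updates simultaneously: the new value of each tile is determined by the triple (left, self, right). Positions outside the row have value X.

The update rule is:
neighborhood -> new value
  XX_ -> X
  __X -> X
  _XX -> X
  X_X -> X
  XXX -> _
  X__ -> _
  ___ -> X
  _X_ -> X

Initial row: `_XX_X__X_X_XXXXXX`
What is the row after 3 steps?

_XXXX_X_XXXXXX___

XXXXX_XXXXXX_____
____XXX____X_XXXX
_XXXX_X_XXXXXX___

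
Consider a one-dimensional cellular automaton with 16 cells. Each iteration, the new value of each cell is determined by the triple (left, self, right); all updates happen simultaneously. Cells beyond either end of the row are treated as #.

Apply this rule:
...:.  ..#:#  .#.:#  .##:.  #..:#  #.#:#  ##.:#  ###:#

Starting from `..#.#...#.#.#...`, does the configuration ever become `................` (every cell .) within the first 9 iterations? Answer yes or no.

iteration 1: ######.#######.#
iteration 2: #######.#######.
iteration 3: ########.#######
iteration 4: #########.######
iteration 5: ##########.#####
iteration 6: ###########.####
iteration 7: ############.###
iteration 8: #############.##
iteration 9: ##############.#
iteration 9 is ##############.#, still not uniform .

no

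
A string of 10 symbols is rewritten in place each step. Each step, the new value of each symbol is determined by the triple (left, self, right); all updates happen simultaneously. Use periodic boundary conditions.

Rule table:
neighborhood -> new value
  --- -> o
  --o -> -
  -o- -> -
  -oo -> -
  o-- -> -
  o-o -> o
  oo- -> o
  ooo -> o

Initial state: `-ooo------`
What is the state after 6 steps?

--oo-ooooo
---oo-oooo
-o--oo-ooo
o----oo-oo
o-oo--oo-o
oo-o---oo-

oo-o---oo-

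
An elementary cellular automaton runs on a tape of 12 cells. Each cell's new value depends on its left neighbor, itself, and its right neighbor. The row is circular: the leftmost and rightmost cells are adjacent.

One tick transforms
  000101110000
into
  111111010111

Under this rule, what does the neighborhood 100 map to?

0

At position 8 the neighborhood is 100; the next row has 0 there.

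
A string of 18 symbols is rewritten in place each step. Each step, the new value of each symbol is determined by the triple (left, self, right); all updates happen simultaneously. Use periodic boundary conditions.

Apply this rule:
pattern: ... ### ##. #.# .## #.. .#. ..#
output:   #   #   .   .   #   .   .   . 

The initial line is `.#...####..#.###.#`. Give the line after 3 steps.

...#.###.....##...
##...##..###.#..##
#..#.#...##.....##

#..#.#...##.....##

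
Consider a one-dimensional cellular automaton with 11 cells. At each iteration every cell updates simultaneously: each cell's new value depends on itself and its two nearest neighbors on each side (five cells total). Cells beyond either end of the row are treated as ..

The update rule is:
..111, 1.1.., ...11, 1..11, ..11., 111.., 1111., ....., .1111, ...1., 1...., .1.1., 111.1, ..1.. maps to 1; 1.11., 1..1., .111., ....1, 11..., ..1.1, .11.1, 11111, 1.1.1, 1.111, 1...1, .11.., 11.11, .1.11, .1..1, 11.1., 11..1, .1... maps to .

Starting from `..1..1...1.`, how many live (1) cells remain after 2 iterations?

.11..1..11.
11...1.11..
count of 1: 5

5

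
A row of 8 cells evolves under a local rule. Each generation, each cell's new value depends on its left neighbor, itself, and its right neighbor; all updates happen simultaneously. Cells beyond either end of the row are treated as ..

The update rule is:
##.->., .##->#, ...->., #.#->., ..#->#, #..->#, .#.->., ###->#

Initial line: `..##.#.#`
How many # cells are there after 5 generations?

2

.##.....
##.#....
#...#...
.#.#.#..
#.....#.
count of #: 2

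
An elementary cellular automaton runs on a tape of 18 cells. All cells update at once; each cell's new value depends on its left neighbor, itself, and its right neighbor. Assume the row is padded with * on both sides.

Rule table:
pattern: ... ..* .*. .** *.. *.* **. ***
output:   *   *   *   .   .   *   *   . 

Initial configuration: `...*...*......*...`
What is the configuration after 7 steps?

*.........****.*.*

.***.***.******.**
*..**..**.....**..
*.*.*.*.*.****.*.*
**********...****.
.........*.**...**
.**********.*.**..
*.........****.*.*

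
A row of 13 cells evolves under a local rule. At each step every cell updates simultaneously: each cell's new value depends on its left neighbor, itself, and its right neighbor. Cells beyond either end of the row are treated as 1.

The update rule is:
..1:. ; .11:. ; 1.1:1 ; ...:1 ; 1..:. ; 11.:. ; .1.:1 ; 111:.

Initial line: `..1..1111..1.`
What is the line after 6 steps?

1....1111.1..

..1........11
..1.111111...
..11.......1.
.....11111.11
.111......1..
1....1111.1..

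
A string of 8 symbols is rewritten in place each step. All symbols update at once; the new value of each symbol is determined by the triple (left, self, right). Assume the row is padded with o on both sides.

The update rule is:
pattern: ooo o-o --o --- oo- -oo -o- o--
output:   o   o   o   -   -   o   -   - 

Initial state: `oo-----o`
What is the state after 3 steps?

o-----oo
-----ooo
----oooo

----oooo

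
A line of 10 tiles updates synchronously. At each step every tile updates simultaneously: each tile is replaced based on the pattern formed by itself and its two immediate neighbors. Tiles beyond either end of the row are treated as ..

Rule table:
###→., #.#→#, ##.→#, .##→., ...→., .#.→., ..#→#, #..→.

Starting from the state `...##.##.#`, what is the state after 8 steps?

.#.#......

..#.##.##.
.#.#.##.#.
#.#.#.##..
.#.#.#.#..
#.#.#.#...
.#.#.#....
#.#.#.....
.#.#......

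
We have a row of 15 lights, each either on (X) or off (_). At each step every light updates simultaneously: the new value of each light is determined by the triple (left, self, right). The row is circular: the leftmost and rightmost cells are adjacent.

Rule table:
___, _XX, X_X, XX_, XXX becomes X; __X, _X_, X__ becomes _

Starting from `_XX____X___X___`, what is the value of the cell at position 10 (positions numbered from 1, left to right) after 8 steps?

X

_XX_XX___X___XX
XXXXXX_X___X_XX
XXXXXXX__X__XXX
XXXXXXX_____XXX
XXXXXXX_XXX_XXX
XXXXXXXXXXXXXXX
XXXXXXXXXXXXXXX  (fixed point — unchanged through step 8)
position 10 holds X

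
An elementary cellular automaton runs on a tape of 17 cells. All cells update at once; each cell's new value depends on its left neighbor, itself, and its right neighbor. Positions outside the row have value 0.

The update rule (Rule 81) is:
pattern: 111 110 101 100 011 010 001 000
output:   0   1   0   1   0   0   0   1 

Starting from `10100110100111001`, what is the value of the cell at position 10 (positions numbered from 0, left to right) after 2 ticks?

00010010010001100
11001001001100111
position 10 holds 1

1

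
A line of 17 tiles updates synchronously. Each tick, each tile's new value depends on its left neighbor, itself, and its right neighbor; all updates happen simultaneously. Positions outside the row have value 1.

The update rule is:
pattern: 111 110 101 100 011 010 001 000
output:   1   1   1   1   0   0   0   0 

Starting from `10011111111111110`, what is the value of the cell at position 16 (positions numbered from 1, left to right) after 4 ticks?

1

11001111111111111
11100111111111111
11110011111111111
11111001111111111
position 16 holds 1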